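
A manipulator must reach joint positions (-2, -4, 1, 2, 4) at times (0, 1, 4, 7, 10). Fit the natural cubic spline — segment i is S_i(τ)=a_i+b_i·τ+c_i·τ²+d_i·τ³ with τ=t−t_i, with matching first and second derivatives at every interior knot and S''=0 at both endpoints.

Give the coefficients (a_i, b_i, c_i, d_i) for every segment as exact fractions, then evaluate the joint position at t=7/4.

  seg 0: a=-2 b=-415/162 c=0 d=91/162
  seg 1: a=-4 b=-71/81 c=91/54 d=-407/1458
  seg 2: a=1 b=275/162 c=-67/81 d=181/1458
  seg 3: a=2 b=7/81 c=47/162 d=-47/1458
S(7/4) = -4409/1152

Δ: Δ0=-2, Δ1=5/3, Δ2=1/3, Δ3=2/3
row 1: diag=8, rhs=22; c'=3/8, d'=11/4
row 2: denom=12−3·3/8=87/8; d'=(-8−3·11/4)/(87/8)=-130/87
row 3: denom=12−3·8/29=324/29; d'=(2−3·-130/87)/(324/29)=47/81
back: M3=47/81
back: M2=-130/87−8/29·47/81=-134/81
back: M1=11/4−3/8·-134/81=91/27
M: M0=0, M1=91/27, M2=-134/81, M3=47/81, M4=0
seg 0: a=-2, c=M0/2=0, d=(M1−M0)/(6·1)=91/162, b=Δ0−h0·(2M0+M1)/6=-415/162
seg 1: a=-4, c=M1/2=91/54, d=(M2−M1)/(6·3)=-407/1458, b=Δ1−h1·(2M1+M2)/6=-71/81
seg 2: a=1, c=M2/2=-67/81, d=(M3−M2)/(6·3)=181/1458, b=Δ2−h2·(2M2+M3)/6=275/162
seg 3: a=2, c=M3/2=47/162, d=(M4−M3)/(6·3)=-47/1458, b=Δ3−h3·(2M3+M4)/6=7/81
t_q=7/4 → seg 1, τ=3/4; S=-4+-71/81·τ+91/54·τ²+-407/1458·τ³=-4409/1152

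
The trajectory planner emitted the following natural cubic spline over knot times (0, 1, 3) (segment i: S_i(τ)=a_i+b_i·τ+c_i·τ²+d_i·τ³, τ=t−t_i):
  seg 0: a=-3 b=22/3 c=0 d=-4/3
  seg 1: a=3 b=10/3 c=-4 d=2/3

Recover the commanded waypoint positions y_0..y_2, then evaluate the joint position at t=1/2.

y_0 = S_0(0) = a_0 = -3
y_1 = S_1(0) = a_1 = 3
y_2 = S_1(2) = -1
t_q=1/2 is in segment 0 (τ=1/2); S_0(τ)=1/2

y_0=-3 y_1=3 y_2=-1
S(1/2) = 1/2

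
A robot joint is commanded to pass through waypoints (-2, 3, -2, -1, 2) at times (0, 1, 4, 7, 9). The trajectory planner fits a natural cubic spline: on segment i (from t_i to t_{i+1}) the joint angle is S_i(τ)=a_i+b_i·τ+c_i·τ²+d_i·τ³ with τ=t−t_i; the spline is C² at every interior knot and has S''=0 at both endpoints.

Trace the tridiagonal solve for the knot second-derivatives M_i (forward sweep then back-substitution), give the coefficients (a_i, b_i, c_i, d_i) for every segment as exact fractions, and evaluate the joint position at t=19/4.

Δ: Δ0=5, Δ1=-5/3, Δ2=1/3, Δ3=3/2
row 1: diag=8, rhs=-40; c'=3/8, d'=-5
row 2: denom=12−3·3/8=87/8; d'=(12−3·-5)/(87/8)=72/29
row 3: denom=10−3·8/29=266/29; d'=(7−3·72/29)/(266/29)=-13/266
back: M3=-13/266
back: M2=72/29−8/29·-13/266=332/133
back: M1=-5−3/8·332/133=-1579/266
M: M0=0, M1=-1579/266, M2=332/133, M3=-13/266, M4=0
seg 0: a=-2, c=M0/2=0, d=(M1−M0)/(6·1)=-1579/1596, b=Δ0−h0·(2M0+M1)/6=9559/1596
seg 1: a=3, c=M1/2=-1579/532, d=(M2−M1)/(6·3)=2243/4788, b=Δ1−h1·(2M1+M2)/6=2411/798
seg 2: a=-2, c=M2/2=166/133, d=(M3−M2)/(6·3)=-677/4788, b=Δ2−h2·(2M2+M3)/6=-3413/1596
seg 3: a=-1, c=M3/2=-13/532, d=(M4−M3)/(6·2)=13/3192, b=Δ3−h3·(2M3+M4)/6=1223/798
t_q=19/4 → seg 2, τ=3/4; S=-2+-3413/1596·τ+166/133·τ²+-677/4788·τ³=-100831/34048

  seg 0: a=-2 b=9559/1596 c=0 d=-1579/1596
  seg 1: a=3 b=2411/798 c=-1579/532 d=2243/4788
  seg 2: a=-2 b=-3413/1596 c=166/133 d=-677/4788
  seg 3: a=-1 b=1223/798 c=-13/532 d=13/3192
S(19/4) = -100831/34048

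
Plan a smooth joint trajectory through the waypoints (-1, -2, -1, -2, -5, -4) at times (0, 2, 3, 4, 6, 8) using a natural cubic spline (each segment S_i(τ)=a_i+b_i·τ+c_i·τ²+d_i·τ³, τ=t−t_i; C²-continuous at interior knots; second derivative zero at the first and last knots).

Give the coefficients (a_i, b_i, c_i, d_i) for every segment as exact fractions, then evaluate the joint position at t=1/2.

  seg 0: a=-1 b=-573/482 c=0 d=83/482
  seg 1: a=-2 b=423/482 c=249/241 d=-439/482
  seg 2: a=-1 b=51/241 c=-819/482 d=235/482
  seg 3: a=-2 b=-831/482 c=-57/241 d=42/241
  seg 4: a=-5 b=-279/482 c=195/241 d=-65/482
S(1/2) = -6065/3856

Δ: Δ0=-1/2, Δ1=1, Δ2=-1, Δ3=-3/2, Δ4=1/2
row 1: diag=6, rhs=9; c'=1/6, d'=3/2
row 2: denom=4−1·1/6=23/6; d'=(-12−1·3/2)/(23/6)=-81/23
row 3: denom=6−1·6/23=132/23; d'=(-3−1·-81/23)/(132/23)=1/11
row 4: denom=8−2·23/66=241/33; d'=(12−2·1/11)/(241/33)=390/241
back: M4=390/241
back: M3=1/11−23/66·390/241=-114/241
back: M2=-81/23−6/23·-114/241=-819/241
back: M1=3/2−1/6·-819/241=498/241
M: M0=0, M1=498/241, M2=-819/241, M3=-114/241, M4=390/241, M5=0
seg 0: a=-1, c=M0/2=0, d=(M1−M0)/(6·2)=83/482, b=Δ0−h0·(2M0+M1)/6=-573/482
seg 1: a=-2, c=M1/2=249/241, d=(M2−M1)/(6·1)=-439/482, b=Δ1−h1·(2M1+M2)/6=423/482
seg 2: a=-1, c=M2/2=-819/482, d=(M3−M2)/(6·1)=235/482, b=Δ2−h2·(2M2+M3)/6=51/241
seg 3: a=-2, c=M3/2=-57/241, d=(M4−M3)/(6·2)=42/241, b=Δ3−h3·(2M3+M4)/6=-831/482
seg 4: a=-5, c=M4/2=195/241, d=(M5−M4)/(6·2)=-65/482, b=Δ4−h4·(2M4+M5)/6=-279/482
t_q=1/2 → seg 0, τ=1/2; S=-1+-573/482·τ+0·τ²+83/482·τ³=-6065/3856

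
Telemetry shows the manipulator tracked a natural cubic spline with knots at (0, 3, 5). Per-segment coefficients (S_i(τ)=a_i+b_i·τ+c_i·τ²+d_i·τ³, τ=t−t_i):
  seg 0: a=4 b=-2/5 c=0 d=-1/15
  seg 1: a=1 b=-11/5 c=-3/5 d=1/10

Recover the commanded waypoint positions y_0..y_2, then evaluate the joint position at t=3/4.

y_0=4 y_1=1 y_2=-5
S(3/4) = 235/64

y_0 = S_0(0) = a_0 = 4
y_1 = S_1(0) = a_1 = 1
y_2 = S_1(2) = -5
t_q=3/4 is in segment 0 (τ=3/4); S_0(τ)=235/64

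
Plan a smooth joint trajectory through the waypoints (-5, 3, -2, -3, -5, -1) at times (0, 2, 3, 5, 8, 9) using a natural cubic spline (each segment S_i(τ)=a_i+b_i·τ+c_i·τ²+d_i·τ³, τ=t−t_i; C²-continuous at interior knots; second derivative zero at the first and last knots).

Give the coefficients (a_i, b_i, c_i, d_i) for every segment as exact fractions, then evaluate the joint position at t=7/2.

Δ: Δ0=4, Δ1=-5, Δ2=-1/2, Δ3=-2/3, Δ4=4
row 1: diag=6, rhs=-54; c'=1/6, d'=-9
row 2: denom=6−1·1/6=35/6; d'=(27−1·-9)/(35/6)=216/35
row 3: denom=10−2·12/35=326/35; d'=(-1−2·216/35)/(326/35)=-467/326
row 4: denom=8−3·105/326=2293/326; d'=(28−3·-467/326)/(2293/326)=10529/2293
back: M4=10529/2293
back: M3=-467/326−105/326·10529/2293=-6676/2293
back: M2=216/35−12/35·-6676/2293=16440/2293
back: M1=-9−1/6·16440/2293=-23377/2293
M: M0=0, M1=-23377/2293, M2=16440/2293, M3=-6676/2293, M4=10529/2293, M5=0
seg 0: a=-5, c=M0/2=0, d=(M1−M0)/(6·2)=-23377/27516, b=Δ0−h0·(2M0+M1)/6=50893/6879
seg 1: a=3, c=M1/2=-23377/4586, d=(M2−M1)/(6·1)=39817/13758, b=Δ1−h1·(2M1+M2)/6=-19238/6879
seg 2: a=-2, c=M2/2=8220/2293, d=(M3−M2)/(6·2)=-5779/6879, b=Δ2−h2·(2M2+M3)/6=-59287/13758
seg 3: a=-3, c=M3/2=-3338/2293, d=(M4−M3)/(6·3)=5735/13758, b=Δ3−h3·(2M3+M4)/6=-703/13758
seg 4: a=-5, c=M4/2=10529/4586, d=(M5−M4)/(6·1)=-10529/13758, b=Δ4−h4·(2M4+M5)/6=16987/6879
t_q=7/2 → seg 2, τ=1/2; S=-2+-59287/13758·τ+8220/2293·τ²+-5779/6879·τ³=-61699/18344

  seg 0: a=-5 b=50893/6879 c=0 d=-23377/27516
  seg 1: a=3 b=-19238/6879 c=-23377/4586 d=39817/13758
  seg 2: a=-2 b=-59287/13758 c=8220/2293 d=-5779/6879
  seg 3: a=-3 b=-703/13758 c=-3338/2293 d=5735/13758
  seg 4: a=-5 b=16987/6879 c=10529/4586 d=-10529/13758
S(7/2) = -61699/18344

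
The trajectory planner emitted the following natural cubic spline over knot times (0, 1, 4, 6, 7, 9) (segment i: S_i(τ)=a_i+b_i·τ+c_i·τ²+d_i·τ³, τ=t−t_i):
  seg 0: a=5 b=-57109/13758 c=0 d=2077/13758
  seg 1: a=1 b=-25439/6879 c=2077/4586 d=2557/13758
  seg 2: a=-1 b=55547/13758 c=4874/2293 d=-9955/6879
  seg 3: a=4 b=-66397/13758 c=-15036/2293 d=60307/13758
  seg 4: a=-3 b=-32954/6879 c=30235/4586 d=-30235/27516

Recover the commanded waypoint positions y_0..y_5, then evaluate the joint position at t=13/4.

y_0 = S_0(0) = a_0 = 5
y_1 = S_1(0) = a_1 = 1
y_2 = S_2(0) = a_2 = -1
y_3 = S_3(0) = a_3 = 4
y_4 = S_4(0) = a_4 = -3
y_5 = S_4(2) = 5
t_q=13/4 is in segment 1 (τ=9/4); S_1(τ)=-854341/293504

y_0=5 y_1=1 y_2=-1 y_3=4 y_4=-3 y_5=5
S(13/4) = -854341/293504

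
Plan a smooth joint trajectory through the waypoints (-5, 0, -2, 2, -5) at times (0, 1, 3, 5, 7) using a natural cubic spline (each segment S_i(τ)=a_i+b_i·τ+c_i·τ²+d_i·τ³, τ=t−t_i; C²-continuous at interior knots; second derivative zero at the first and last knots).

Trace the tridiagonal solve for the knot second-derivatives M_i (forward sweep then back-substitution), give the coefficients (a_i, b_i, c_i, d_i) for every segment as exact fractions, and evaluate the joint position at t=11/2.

Δ: Δ0=5, Δ1=-1, Δ2=2, Δ3=-7/2
row 1: diag=6, rhs=-36; c'=1/3, d'=-6
row 2: denom=8−2·1/3=22/3; d'=(18−2·-6)/(22/3)=45/11
row 3: denom=8−2·3/11=82/11; d'=(-33−2·45/11)/(82/11)=-453/82
back: M3=-453/82
back: M2=45/11−3/11·-453/82=459/82
back: M1=-6−1/3·459/82=-645/82
M: M0=0, M1=-645/82, M2=459/82, M3=-453/82, M4=0
seg 0: a=-5, c=M0/2=0, d=(M1−M0)/(6·1)=-215/164, b=Δ0−h0·(2M0+M1)/6=1035/164
seg 1: a=0, c=M1/2=-645/164, d=(M2−M1)/(6·2)=46/41, b=Δ1−h1·(2M1+M2)/6=195/82
seg 2: a=-2, c=M2/2=459/164, d=(M3−M2)/(6·2)=-38/41, b=Δ2−h2·(2M2+M3)/6=9/82
seg 3: a=2, c=M3/2=-453/164, d=(M4−M3)/(6·2)=151/328, b=Δ3−h3·(2M3+M4)/6=15/82
t_q=11/2 → seg 3, τ=1/2; S=2+15/82·τ+-453/164·τ²+151/328·τ³=3827/2624

  seg 0: a=-5 b=1035/164 c=0 d=-215/164
  seg 1: a=0 b=195/82 c=-645/164 d=46/41
  seg 2: a=-2 b=9/82 c=459/164 d=-38/41
  seg 3: a=2 b=15/82 c=-453/164 d=151/328
S(11/2) = 3827/2624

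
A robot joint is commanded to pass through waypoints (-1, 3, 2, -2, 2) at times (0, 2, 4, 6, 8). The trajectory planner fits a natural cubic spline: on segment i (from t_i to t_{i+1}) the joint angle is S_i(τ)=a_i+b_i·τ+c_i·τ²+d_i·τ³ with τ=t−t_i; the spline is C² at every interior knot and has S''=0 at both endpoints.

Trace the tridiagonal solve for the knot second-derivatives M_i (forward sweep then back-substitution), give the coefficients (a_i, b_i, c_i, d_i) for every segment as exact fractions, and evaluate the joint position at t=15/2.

  seg 0: a=-1 b=279/112 c=0 d=-55/448
  seg 1: a=3 b=57/56 c=-165/224 d=-5/448
  seg 2: a=2 b=-33/16 c=-45/56 d=187/448
  seg 3: a=-2 b=-15/56 c=381/224 d=-127/448
S(15/2) = 1679/3584

Δ: Δ0=2, Δ1=-1/2, Δ2=-2, Δ3=2
row 1: diag=8, rhs=-15; c'=1/4, d'=-15/8
row 2: denom=8−2·1/4=15/2; d'=(-9−2·-15/8)/(15/2)=-7/10
row 3: denom=8−2·4/15=112/15; d'=(24−2·-7/10)/(112/15)=381/112
back: M3=381/112
back: M2=-7/10−4/15·381/112=-45/28
back: M1=-15/8−1/4·-45/28=-165/112
M: M0=0, M1=-165/112, M2=-45/28, M3=381/112, M4=0
seg 0: a=-1, c=M0/2=0, d=(M1−M0)/(6·2)=-55/448, b=Δ0−h0·(2M0+M1)/6=279/112
seg 1: a=3, c=M1/2=-165/224, d=(M2−M1)/(6·2)=-5/448, b=Δ1−h1·(2M1+M2)/6=57/56
seg 2: a=2, c=M2/2=-45/56, d=(M3−M2)/(6·2)=187/448, b=Δ2−h2·(2M2+M3)/6=-33/16
seg 3: a=-2, c=M3/2=381/224, d=(M4−M3)/(6·2)=-127/448, b=Δ3−h3·(2M3+M4)/6=-15/56
t_q=15/2 → seg 3, τ=3/2; S=-2+-15/56·τ+381/224·τ²+-127/448·τ³=1679/3584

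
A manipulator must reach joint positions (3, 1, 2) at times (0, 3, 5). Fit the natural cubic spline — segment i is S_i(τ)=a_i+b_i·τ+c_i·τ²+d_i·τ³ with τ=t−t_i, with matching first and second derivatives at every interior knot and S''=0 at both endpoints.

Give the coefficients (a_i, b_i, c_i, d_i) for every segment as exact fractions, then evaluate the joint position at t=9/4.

  seg 0: a=3 b=-61/60 c=0 d=7/180
  seg 1: a=1 b=1/30 c=7/20 d=-7/120
S(9/4) = 1479/1280

Δ: Δ0=-2/3, Δ1=1/2
row 1: diag=10, rhs=7; c'=1/5, d'=7/10
back: M1=7/10
M: M0=0, M1=7/10, M2=0
seg 0: a=3, c=M0/2=0, d=(M1−M0)/(6·3)=7/180, b=Δ0−h0·(2M0+M1)/6=-61/60
seg 1: a=1, c=M1/2=7/20, d=(M2−M1)/(6·2)=-7/120, b=Δ1−h1·(2M1+M2)/6=1/30
t_q=9/4 → seg 0, τ=9/4; S=3+-61/60·τ+0·τ²+7/180·τ³=1479/1280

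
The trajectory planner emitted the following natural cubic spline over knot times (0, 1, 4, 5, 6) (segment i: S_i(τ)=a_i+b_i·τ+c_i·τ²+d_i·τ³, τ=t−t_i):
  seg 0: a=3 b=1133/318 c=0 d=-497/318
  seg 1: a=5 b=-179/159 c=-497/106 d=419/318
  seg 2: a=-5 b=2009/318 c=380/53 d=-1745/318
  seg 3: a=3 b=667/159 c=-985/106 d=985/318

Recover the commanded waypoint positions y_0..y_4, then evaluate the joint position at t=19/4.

y_0 = S_0(0) = a_0 = 3
y_1 = S_1(0) = a_1 = 5
y_2 = S_2(0) = a_2 = -5
y_3 = S_3(0) = a_3 = 3
y_4 = S_3(1) = 1
t_q=19/4 is in segment 2 (τ=3/4); S_2(τ)=9879/6784

y_0=3 y_1=5 y_2=-5 y_3=3 y_4=1
S(19/4) = 9879/6784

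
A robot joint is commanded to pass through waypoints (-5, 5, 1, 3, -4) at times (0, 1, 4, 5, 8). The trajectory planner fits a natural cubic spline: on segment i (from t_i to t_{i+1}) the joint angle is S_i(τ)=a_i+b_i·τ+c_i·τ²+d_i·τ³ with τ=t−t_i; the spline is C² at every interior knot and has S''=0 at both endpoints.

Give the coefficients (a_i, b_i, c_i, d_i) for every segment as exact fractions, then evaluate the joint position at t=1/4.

  seg 0: a=-5 b=1709/144 c=0 d=-269/144
  seg 1: a=5 b=451/72 c=-269/48 d=1327/1296
  seg 2: a=1 b=41/144 c=65/18 d=-91/48
  seg 3: a=3 b=131/72 c=-299/144 d=299/1296
S(1/4) = -6335/3072

Δ: Δ0=10, Δ1=-4/3, Δ2=2, Δ3=-7/3
row 1: diag=8, rhs=-68; c'=3/8, d'=-17/2
row 2: denom=8−3·3/8=55/8; d'=(20−3·-17/2)/(55/8)=364/55
row 3: denom=8−1·8/55=432/55; d'=(-26−1·364/55)/(432/55)=-299/72
back: M3=-299/72
back: M2=364/55−8/55·-299/72=65/9
back: M1=-17/2−3/8·65/9=-269/24
M: M0=0, M1=-269/24, M2=65/9, M3=-299/72, M4=0
seg 0: a=-5, c=M0/2=0, d=(M1−M0)/(6·1)=-269/144, b=Δ0−h0·(2M0+M1)/6=1709/144
seg 1: a=5, c=M1/2=-269/48, d=(M2−M1)/(6·3)=1327/1296, b=Δ1−h1·(2M1+M2)/6=451/72
seg 2: a=1, c=M2/2=65/18, d=(M3−M2)/(6·1)=-91/48, b=Δ2−h2·(2M2+M3)/6=41/144
seg 3: a=3, c=M3/2=-299/144, d=(M4−M3)/(6·3)=299/1296, b=Δ3−h3·(2M3+M4)/6=131/72
t_q=1/4 → seg 0, τ=1/4; S=-5+1709/144·τ+0·τ²+-269/144·τ³=-6335/3072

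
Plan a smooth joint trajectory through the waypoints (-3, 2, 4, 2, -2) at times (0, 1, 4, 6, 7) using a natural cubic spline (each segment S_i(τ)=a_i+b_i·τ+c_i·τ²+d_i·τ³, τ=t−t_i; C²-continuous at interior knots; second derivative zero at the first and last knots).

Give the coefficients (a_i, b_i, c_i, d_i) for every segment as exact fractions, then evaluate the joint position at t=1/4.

Δ: Δ0=5, Δ1=2/3, Δ2=-1, Δ3=-4
row 1: diag=8, rhs=-26; c'=3/8, d'=-13/4
row 2: denom=10−3·3/8=71/8; d'=(-10−3·-13/4)/(71/8)=-2/71
row 3: denom=6−2·16/71=394/71; d'=(-18−2·-2/71)/(394/71)=-637/197
back: M3=-637/197
back: M2=-2/71−16/71·-637/197=138/197
back: M1=-13/4−3/8·138/197=-692/197
M: M0=0, M1=-692/197, M2=138/197, M3=-637/197, M4=0
seg 0: a=-3, c=M0/2=0, d=(M1−M0)/(6·1)=-346/591, b=Δ0−h0·(2M0+M1)/6=3301/591
seg 1: a=2, c=M1/2=-346/197, d=(M2−M1)/(6·3)=415/1773, b=Δ1−h1·(2M1+M2)/6=2263/591
seg 2: a=4, c=M2/2=69/197, d=(M3−M2)/(6·2)=-775/2364, b=Δ2−h2·(2M2+M3)/6=-230/591
seg 3: a=2, c=M3/2=-637/394, d=(M4−M3)/(6·1)=637/1182, b=Δ3−h3·(2M3+M4)/6=-1727/591
t_q=1/4 → seg 0, τ=1/4; S=-3+3301/591·τ+0·τ²+-346/591·τ³=-10167/6304

  seg 0: a=-3 b=3301/591 c=0 d=-346/591
  seg 1: a=2 b=2263/591 c=-346/197 d=415/1773
  seg 2: a=4 b=-230/591 c=69/197 d=-775/2364
  seg 3: a=2 b=-1727/591 c=-637/394 d=637/1182
S(1/4) = -10167/6304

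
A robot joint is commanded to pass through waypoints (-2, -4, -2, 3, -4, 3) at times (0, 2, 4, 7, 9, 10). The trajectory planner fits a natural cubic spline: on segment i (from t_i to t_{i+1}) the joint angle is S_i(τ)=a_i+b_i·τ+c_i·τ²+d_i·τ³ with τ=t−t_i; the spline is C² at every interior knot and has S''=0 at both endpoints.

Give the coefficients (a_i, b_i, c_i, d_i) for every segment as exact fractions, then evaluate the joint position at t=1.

Δ: Δ0=-1, Δ1=1, Δ2=5/3, Δ3=-7/2, Δ4=7
row 1: diag=8, rhs=12; c'=1/4, d'=3/2
row 2: denom=10−2·1/4=19/2; d'=(4−2·3/2)/(19/2)=2/19
row 3: denom=10−3·6/19=172/19; d'=(-31−3·2/19)/(172/19)=-595/172
row 4: denom=6−2·19/86=239/43; d'=(63−2·-595/172)/(239/43)=6013/478
back: M4=6013/478
back: M3=-595/172−19/86·6013/478=-1491/239
back: M2=2/19−6/19·-1491/239=496/239
back: M1=3/2−1/4·496/239=469/478
M: M0=0, M1=469/478, M2=496/239, M3=-1491/239, M4=6013/478, M5=0
seg 0: a=-2, c=M0/2=0, d=(M1−M0)/(6·2)=469/5736, b=Δ0−h0·(2M0+M1)/6=-1903/1434
seg 1: a=-4, c=M1/2=469/956, d=(M2−M1)/(6·2)=523/5736, b=Δ1−h1·(2M1+M2)/6=-248/717
seg 2: a=-2, c=M2/2=248/239, d=(M3−M2)/(6·3)=-1987/4302, b=Δ2−h2·(2M2+M3)/6=3887/1434
seg 3: a=3, c=M3/2=-1491/478, d=(M4−M3)/(6·2)=8995/5736, b=Δ3−h3·(2M3+M4)/6=-2534/717
seg 4: a=-4, c=M4/2=6013/956, d=(M5−M4)/(6·1)=-6013/2868, b=Δ4−h4·(2M4+M5)/6=4025/1434
t_q=1 → seg 0, τ=1; S=-2+-1903/1434·τ+0·τ²+469/5736·τ³=-6205/1912

  seg 0: a=-2 b=-1903/1434 c=0 d=469/5736
  seg 1: a=-4 b=-248/717 c=469/956 d=523/5736
  seg 2: a=-2 b=3887/1434 c=248/239 d=-1987/4302
  seg 3: a=3 b=-2534/717 c=-1491/478 d=8995/5736
  seg 4: a=-4 b=4025/1434 c=6013/956 d=-6013/2868
S(1) = -6205/1912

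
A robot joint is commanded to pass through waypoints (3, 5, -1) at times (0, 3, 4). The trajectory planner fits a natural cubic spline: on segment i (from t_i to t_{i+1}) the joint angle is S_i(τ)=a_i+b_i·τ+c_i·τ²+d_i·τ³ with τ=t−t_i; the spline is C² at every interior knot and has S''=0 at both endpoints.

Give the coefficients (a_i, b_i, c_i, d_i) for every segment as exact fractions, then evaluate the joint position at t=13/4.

Δ: Δ0=2/3, Δ1=-6
row 1: diag=8, rhs=-40; c'=1/8, d'=-5
back: M1=-5
M: M0=0, M1=-5, M2=0
seg 0: a=3, c=M0/2=0, d=(M1−M0)/(6·3)=-5/18, b=Δ0−h0·(2M0+M1)/6=19/6
seg 1: a=5, c=M1/2=-5/2, d=(M2−M1)/(6·1)=5/6, b=Δ1−h1·(2M1+M2)/6=-13/3
t_q=13/4 → seg 1, τ=1/4; S=5+-13/3·τ+-5/2·τ²+5/6·τ³=483/128

  seg 0: a=3 b=19/6 c=0 d=-5/18
  seg 1: a=5 b=-13/3 c=-5/2 d=5/6
S(13/4) = 483/128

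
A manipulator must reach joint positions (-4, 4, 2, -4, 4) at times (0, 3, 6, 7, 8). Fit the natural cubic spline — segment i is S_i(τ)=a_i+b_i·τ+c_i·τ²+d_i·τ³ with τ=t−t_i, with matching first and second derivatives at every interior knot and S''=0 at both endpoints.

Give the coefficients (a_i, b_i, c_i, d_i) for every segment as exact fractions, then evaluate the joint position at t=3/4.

Δ: Δ0=8/3, Δ1=-2/3, Δ2=-6, Δ3=8
row 1: diag=12, rhs=-20; c'=1/4, d'=-5/3
row 2: denom=8−3·1/4=29/4; d'=(-32−3·-5/3)/(29/4)=-108/29
row 3: denom=4−1·4/29=112/29; d'=(84−1·-108/29)/(112/29)=159/7
back: M3=159/7
back: M2=-108/29−4/29·159/7=-48/7
back: M1=-5/3−1/4·-48/7=1/21
M: M0=0, M1=1/21, M2=-48/7, M3=159/7, M4=0
seg 0: a=-4, c=M0/2=0, d=(M1−M0)/(6·3)=1/378, b=Δ0−h0·(2M0+M1)/6=37/14
seg 1: a=4, c=M1/2=1/42, d=(M2−M1)/(6·3)=-145/378, b=Δ1−h1·(2M1+M2)/6=19/7
seg 2: a=2, c=M2/2=-24/7, d=(M3−M2)/(6·1)=69/14, b=Δ2−h2·(2M2+M3)/6=-15/2
seg 3: a=-4, c=M3/2=159/14, d=(M4−M3)/(6·1)=-53/14, b=Δ3−h3·(2M3+M4)/6=3/7
t_q=3/4 → seg 0, τ=3/4; S=-4+37/14·τ+0·τ²+1/378·τ³=-1807/896

  seg 0: a=-4 b=37/14 c=0 d=1/378
  seg 1: a=4 b=19/7 c=1/42 d=-145/378
  seg 2: a=2 b=-15/2 c=-24/7 d=69/14
  seg 3: a=-4 b=3/7 c=159/14 d=-53/14
S(3/4) = -1807/896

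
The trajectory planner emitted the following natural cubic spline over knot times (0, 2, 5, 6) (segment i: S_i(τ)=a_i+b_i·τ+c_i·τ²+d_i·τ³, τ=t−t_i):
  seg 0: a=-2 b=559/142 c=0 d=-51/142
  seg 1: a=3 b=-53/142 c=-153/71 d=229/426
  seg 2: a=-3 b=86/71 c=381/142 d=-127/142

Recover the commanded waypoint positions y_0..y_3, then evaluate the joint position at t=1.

y_0=-2 y_1=3 y_2=-3 y_3=0
S(1) = 112/71

y_0 = S_0(0) = a_0 = -2
y_1 = S_1(0) = a_1 = 3
y_2 = S_2(0) = a_2 = -3
y_3 = S_2(1) = 0
t_q=1 is in segment 0 (τ=1); S_0(τ)=112/71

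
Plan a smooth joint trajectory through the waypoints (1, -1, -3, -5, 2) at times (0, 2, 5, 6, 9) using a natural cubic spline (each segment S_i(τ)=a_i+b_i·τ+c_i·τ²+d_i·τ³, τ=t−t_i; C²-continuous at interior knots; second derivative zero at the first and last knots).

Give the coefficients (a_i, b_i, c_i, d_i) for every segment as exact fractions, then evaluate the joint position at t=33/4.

Δ: Δ0=-1, Δ1=-2/3, Δ2=-2, Δ3=7/3
row 1: diag=10, rhs=2; c'=3/10, d'=1/5
row 2: denom=8−3·3/10=71/10; d'=(-8−3·1/5)/(71/10)=-86/71
row 3: denom=8−1·10/71=558/71; d'=(26−1·-86/71)/(558/71)=322/93
back: M3=322/93
back: M2=-86/71−10/71·322/93=-158/93
back: M1=1/5−3/10·-158/93=22/31
M: M0=0, M1=22/31, M2=-158/93, M3=322/93, M4=0
seg 0: a=1, c=M0/2=0, d=(M1−M0)/(6·2)=11/186, b=Δ0−h0·(2M0+M1)/6=-115/93
seg 1: a=-1, c=M1/2=11/31, d=(M2−M1)/(6·3)=-112/837, b=Δ1−h1·(2M1+M2)/6=-49/93
seg 2: a=-3, c=M2/2=-79/93, d=(M3−M2)/(6·1)=80/93, b=Δ2−h2·(2M2+M3)/6=-187/93
seg 3: a=-5, c=M3/2=161/93, d=(M4−M3)/(6·3)=-161/837, b=Δ3−h3·(2M3+M4)/6=-35/31
t_q=33/4 → seg 3, τ=9/4; S=-5+-35/31·τ+161/93·τ²+-161/837·τ³=-1919/1984

  seg 0: a=1 b=-115/93 c=0 d=11/186
  seg 1: a=-1 b=-49/93 c=11/31 d=-112/837
  seg 2: a=-3 b=-187/93 c=-79/93 d=80/93
  seg 3: a=-5 b=-35/31 c=161/93 d=-161/837
S(33/4) = -1919/1984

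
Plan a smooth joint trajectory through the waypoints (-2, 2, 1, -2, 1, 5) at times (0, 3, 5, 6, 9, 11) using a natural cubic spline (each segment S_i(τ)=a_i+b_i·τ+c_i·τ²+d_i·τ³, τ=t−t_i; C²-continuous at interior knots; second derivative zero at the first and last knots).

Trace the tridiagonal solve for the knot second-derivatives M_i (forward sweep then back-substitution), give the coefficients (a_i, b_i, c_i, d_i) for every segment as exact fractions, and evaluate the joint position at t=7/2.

Δ: Δ0=4/3, Δ1=-1/2, Δ2=-3, Δ3=1, Δ4=2
row 1: diag=10, rhs=-11; c'=1/5, d'=-11/10
row 2: denom=6−2·1/5=28/5; d'=(-15−2·-11/10)/(28/5)=-16/7
row 3: denom=8−1·5/28=219/28; d'=(24−1·-16/7)/(219/28)=736/219
row 4: denom=10−3·28/73=646/73; d'=(6−3·736/219)/(646/73)=-149/323
back: M4=-149/323
back: M3=736/219−28/73·-149/323=3428/969
back: M2=-16/7−5/28·3428/969=-2827/969
back: M1=-11/10−1/5·-2827/969=-1001/1938
M: M0=0, M1=-1001/1938, M2=-2827/969, M3=3428/969, M4=-149/323, M5=0
seg 0: a=-2, c=M0/2=0, d=(M1−M0)/(6·3)=-1001/34884, b=Δ0−h0·(2M0+M1)/6=6169/3876
seg 1: a=2, c=M1/2=-1001/3876, d=(M2−M1)/(6·2)=-517/2584, b=Δ1−h1·(2M1+M2)/6=1583/1938
seg 2: a=1, c=M2/2=-2827/1938, d=(M3−M2)/(6·1)=695/646, b=Δ2−h2·(2M2+M3)/6=-2536/969
seg 3: a=-2, c=M3/2=1714/969, d=(M4−M3)/(6·3)=-3875/17442, b=Δ3−h3·(2M3+M4)/6=-263/114
seg 4: a=1, c=M4/2=-149/646, d=(M5−M4)/(6·2)=149/3876, b=Δ4−h4·(2M4+M5)/6=2236/969
t_q=7/2 → seg 1, τ=1/2; S=2+1583/1938·τ+-1001/3876·τ²+-517/2584·τ³=47935/20672

  seg 0: a=-2 b=6169/3876 c=0 d=-1001/34884
  seg 1: a=2 b=1583/1938 c=-1001/3876 d=-517/2584
  seg 2: a=1 b=-2536/969 c=-2827/1938 d=695/646
  seg 3: a=-2 b=-263/114 c=1714/969 d=-3875/17442
  seg 4: a=1 b=2236/969 c=-149/646 d=149/3876
S(7/2) = 47935/20672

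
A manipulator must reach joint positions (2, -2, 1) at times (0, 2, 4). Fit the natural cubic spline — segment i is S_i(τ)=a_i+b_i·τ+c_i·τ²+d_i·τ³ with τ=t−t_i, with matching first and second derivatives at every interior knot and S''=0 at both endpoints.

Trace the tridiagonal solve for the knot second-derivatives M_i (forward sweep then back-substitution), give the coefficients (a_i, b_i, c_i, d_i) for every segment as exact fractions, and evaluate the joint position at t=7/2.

Δ: Δ0=-2, Δ1=3/2
row 1: diag=8, rhs=21; c'=1/4, d'=21/8
back: M1=21/8
M: M0=0, M1=21/8, M2=0
seg 0: a=2, c=M0/2=0, d=(M1−M0)/(6·2)=7/32, b=Δ0−h0·(2M0+M1)/6=-23/8
seg 1: a=-2, c=M1/2=21/16, d=(M2−M1)/(6·2)=-7/32, b=Δ1−h1·(2M1+M2)/6=-1/4
t_q=7/2 → seg 1, τ=3/2; S=-2+-1/4·τ+21/16·τ²+-7/32·τ³=-41/256

  seg 0: a=2 b=-23/8 c=0 d=7/32
  seg 1: a=-2 b=-1/4 c=21/16 d=-7/32
S(7/2) = -41/256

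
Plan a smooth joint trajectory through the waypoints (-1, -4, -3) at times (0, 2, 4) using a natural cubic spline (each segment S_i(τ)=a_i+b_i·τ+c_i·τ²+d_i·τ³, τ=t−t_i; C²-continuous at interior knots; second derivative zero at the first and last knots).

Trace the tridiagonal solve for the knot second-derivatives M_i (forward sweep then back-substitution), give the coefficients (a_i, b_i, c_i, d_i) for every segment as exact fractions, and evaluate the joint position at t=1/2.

Δ: Δ0=-3/2, Δ1=1/2
row 1: diag=8, rhs=12; c'=1/4, d'=3/2
back: M1=3/2
M: M0=0, M1=3/2, M2=0
seg 0: a=-1, c=M0/2=0, d=(M1−M0)/(6·2)=1/8, b=Δ0−h0·(2M0+M1)/6=-2
seg 1: a=-4, c=M1/2=3/4, d=(M2−M1)/(6·2)=-1/8, b=Δ1−h1·(2M1+M2)/6=-1/2
t_q=1/2 → seg 0, τ=1/2; S=-1+-2·τ+0·τ²+1/8·τ³=-127/64

  seg 0: a=-1 b=-2 c=0 d=1/8
  seg 1: a=-4 b=-1/2 c=3/4 d=-1/8
S(1/2) = -127/64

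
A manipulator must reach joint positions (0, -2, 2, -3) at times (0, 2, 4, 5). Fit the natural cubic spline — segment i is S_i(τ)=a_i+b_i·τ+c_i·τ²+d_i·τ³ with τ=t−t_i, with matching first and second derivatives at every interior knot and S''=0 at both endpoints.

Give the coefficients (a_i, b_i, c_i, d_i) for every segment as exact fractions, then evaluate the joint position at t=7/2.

  seg 0: a=0 b=-27/11 c=0 d=4/11
  seg 1: a=-2 b=21/11 c=24/11 d=-47/44
  seg 2: a=2 b=-24/11 c=-93/22 d=31/22
S(7/2) = 763/352

Δ: Δ0=-1, Δ1=2, Δ2=-5
row 1: diag=8, rhs=18; c'=1/4, d'=9/4
row 2: denom=6−2·1/4=11/2; d'=(-42−2·9/4)/(11/2)=-93/11
back: M2=-93/11
back: M1=9/4−1/4·-93/11=48/11
M: M0=0, M1=48/11, M2=-93/11, M3=0
seg 0: a=0, c=M0/2=0, d=(M1−M0)/(6·2)=4/11, b=Δ0−h0·(2M0+M1)/6=-27/11
seg 1: a=-2, c=M1/2=24/11, d=(M2−M1)/(6·2)=-47/44, b=Δ1−h1·(2M1+M2)/6=21/11
seg 2: a=2, c=M2/2=-93/22, d=(M3−M2)/(6·1)=31/22, b=Δ2−h2·(2M2+M3)/6=-24/11
t_q=7/2 → seg 1, τ=3/2; S=-2+21/11·τ+24/11·τ²+-47/44·τ³=763/352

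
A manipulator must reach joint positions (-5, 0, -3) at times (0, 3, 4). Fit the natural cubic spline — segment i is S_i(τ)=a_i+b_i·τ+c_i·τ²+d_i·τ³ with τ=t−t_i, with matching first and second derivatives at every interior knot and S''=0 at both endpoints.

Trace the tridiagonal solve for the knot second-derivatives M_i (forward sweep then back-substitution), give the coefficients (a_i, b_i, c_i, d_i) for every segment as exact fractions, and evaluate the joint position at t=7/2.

Δ: Δ0=5/3, Δ1=-3
row 1: diag=8, rhs=-28; c'=1/8, d'=-7/2
back: M1=-7/2
M: M0=0, M1=-7/2, M2=0
seg 0: a=-5, c=M0/2=0, d=(M1−M0)/(6·3)=-7/36, b=Δ0−h0·(2M0+M1)/6=41/12
seg 1: a=0, c=M1/2=-7/4, d=(M2−M1)/(6·1)=7/12, b=Δ1−h1·(2M1+M2)/6=-11/6
t_q=7/2 → seg 1, τ=1/2; S=0+-11/6·τ+-7/4·τ²+7/12·τ³=-41/32

  seg 0: a=-5 b=41/12 c=0 d=-7/36
  seg 1: a=0 b=-11/6 c=-7/4 d=7/12
S(7/2) = -41/32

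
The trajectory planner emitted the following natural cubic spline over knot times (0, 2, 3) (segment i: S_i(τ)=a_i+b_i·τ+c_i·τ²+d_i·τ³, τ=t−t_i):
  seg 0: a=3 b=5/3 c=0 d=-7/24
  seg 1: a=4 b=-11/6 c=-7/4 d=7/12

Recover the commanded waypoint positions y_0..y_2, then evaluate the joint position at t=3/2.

y_0 = S_0(0) = a_0 = 3
y_1 = S_1(0) = a_1 = 4
y_2 = S_1(1) = 1
t_q=3/2 is in segment 0 (τ=3/2); S_0(τ)=289/64

y_0=3 y_1=4 y_2=1
S(3/2) = 289/64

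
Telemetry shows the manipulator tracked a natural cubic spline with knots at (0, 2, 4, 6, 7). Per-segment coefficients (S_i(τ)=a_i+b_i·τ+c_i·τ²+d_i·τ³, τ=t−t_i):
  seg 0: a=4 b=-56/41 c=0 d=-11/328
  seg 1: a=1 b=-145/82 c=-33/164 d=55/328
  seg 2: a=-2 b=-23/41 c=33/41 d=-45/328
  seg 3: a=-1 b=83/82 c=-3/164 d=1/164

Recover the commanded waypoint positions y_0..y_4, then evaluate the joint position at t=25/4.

y_0 = S_0(0) = a_0 = 4
y_1 = S_1(0) = a_1 = 1
y_2 = S_2(0) = a_2 = -2
y_3 = S_3(0) = a_3 = -1
y_4 = S_3(1) = 0
t_q=25/4 is in segment 3 (τ=1/4); S_3(τ)=-7851/10496

y_0=4 y_1=1 y_2=-2 y_3=-1 y_4=0
S(25/4) = -7851/10496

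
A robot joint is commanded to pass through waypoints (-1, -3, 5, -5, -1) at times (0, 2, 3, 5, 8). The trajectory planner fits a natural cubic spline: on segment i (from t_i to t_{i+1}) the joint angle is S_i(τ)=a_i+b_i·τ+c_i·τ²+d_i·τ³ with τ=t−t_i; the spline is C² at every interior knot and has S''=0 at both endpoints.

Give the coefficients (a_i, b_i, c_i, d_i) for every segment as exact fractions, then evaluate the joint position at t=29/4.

Δ: Δ0=-1, Δ1=8, Δ2=-5, Δ3=4/3
row 1: diag=6, rhs=54; c'=1/6, d'=9
row 2: denom=6−1·1/6=35/6; d'=(-78−1·9)/(35/6)=-522/35
row 3: denom=10−2·12/35=326/35; d'=(38−2·-522/35)/(326/35)=1187/163
back: M3=1187/163
back: M2=-522/35−12/35·1187/163=-2838/163
back: M1=9−1/6·-2838/163=1940/163
M: M0=0, M1=1940/163, M2=-2838/163, M3=1187/163, M4=0
seg 0: a=-1, c=M0/2=0, d=(M1−M0)/(6·2)=485/489, b=Δ0−h0·(2M0+M1)/6=-2429/489
seg 1: a=-3, c=M1/2=970/163, d=(M2−M1)/(6·1)=-2389/489, b=Δ1−h1·(2M1+M2)/6=3391/489
seg 2: a=5, c=M2/2=-1419/163, d=(M3−M2)/(6·2)=4025/1956, b=Δ2−h2·(2M2+M3)/6=2044/489
seg 3: a=-5, c=M3/2=1187/326, d=(M4−M3)/(6·3)=-1187/2934, b=Δ3−h3·(2M3+M4)/6=-2909/489
t_q=29/4 → seg 3, τ=9/4; S=-5+-2909/489·τ+1187/326·τ²+-1187/2934·τ³=-95143/20864

  seg 0: a=-1 b=-2429/489 c=0 d=485/489
  seg 1: a=-3 b=3391/489 c=970/163 d=-2389/489
  seg 2: a=5 b=2044/489 c=-1419/163 d=4025/1956
  seg 3: a=-5 b=-2909/489 c=1187/326 d=-1187/2934
S(29/4) = -95143/20864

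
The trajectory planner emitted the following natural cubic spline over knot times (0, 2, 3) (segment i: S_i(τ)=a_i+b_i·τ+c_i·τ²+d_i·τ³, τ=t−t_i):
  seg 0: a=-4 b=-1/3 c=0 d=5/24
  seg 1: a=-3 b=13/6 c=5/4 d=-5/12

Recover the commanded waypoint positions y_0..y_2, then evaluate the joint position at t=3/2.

y_0=-4 y_1=-3 y_2=0
S(3/2) = -243/64

y_0 = S_0(0) = a_0 = -4
y_1 = S_1(0) = a_1 = -3
y_2 = S_1(1) = 0
t_q=3/2 is in segment 0 (τ=3/2); S_0(τ)=-243/64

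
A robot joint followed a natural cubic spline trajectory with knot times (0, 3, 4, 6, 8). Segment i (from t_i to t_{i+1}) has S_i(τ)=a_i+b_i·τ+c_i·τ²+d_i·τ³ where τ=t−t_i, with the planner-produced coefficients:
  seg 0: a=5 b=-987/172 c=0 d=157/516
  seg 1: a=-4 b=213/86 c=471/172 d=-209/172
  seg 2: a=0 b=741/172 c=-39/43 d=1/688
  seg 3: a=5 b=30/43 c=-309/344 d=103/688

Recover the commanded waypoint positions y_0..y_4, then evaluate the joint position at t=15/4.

y_0=5 y_1=-4 y_2=0 y_3=5 y_4=4
S(15/4) = -12271/11008

y_0 = S_0(0) = a_0 = 5
y_1 = S_1(0) = a_1 = -4
y_2 = S_2(0) = a_2 = 0
y_3 = S_3(0) = a_3 = 5
y_4 = S_3(2) = 4
t_q=15/4 is in segment 1 (τ=3/4); S_1(τ)=-12271/11008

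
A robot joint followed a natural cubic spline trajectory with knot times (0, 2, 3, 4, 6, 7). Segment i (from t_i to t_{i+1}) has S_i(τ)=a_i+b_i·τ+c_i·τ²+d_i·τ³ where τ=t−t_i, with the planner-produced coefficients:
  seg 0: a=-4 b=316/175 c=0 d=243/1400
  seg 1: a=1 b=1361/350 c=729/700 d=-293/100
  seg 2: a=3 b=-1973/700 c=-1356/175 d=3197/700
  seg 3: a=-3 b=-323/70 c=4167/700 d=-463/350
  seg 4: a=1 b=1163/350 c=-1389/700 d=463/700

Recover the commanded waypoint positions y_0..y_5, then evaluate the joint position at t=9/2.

y_0 = S_0(0) = a_0 = -4
y_1 = S_1(0) = a_1 = 1
y_2 = S_2(0) = a_2 = 3
y_3 = S_3(0) = a_3 = -3
y_4 = S_4(0) = a_4 = 1
y_5 = S_4(1) = 3
t_q=9/2 is in segment 3 (τ=1/2); S_3(τ)=-2789/700

y_0=-4 y_1=1 y_2=3 y_3=-3 y_4=1 y_5=3
S(9/2) = -2789/700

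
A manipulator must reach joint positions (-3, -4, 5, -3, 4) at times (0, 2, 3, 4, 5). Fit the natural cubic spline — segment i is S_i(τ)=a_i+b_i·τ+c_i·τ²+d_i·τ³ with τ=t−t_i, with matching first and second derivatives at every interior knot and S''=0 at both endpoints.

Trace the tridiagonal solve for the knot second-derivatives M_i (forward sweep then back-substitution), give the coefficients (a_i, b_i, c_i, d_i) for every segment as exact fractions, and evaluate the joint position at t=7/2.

Δ: Δ0=-1/2, Δ1=9, Δ2=-8, Δ3=7
row 1: diag=6, rhs=57; c'=1/6, d'=19/2
row 2: denom=4−1·1/6=23/6; d'=(-102−1·19/2)/(23/6)=-669/23
row 3: denom=4−1·6/23=86/23; d'=(90−1·-669/23)/(86/23)=2739/86
back: M3=2739/86
back: M2=-669/23−6/23·2739/86=-1608/43
back: M1=19/2−1/6·-1608/43=1353/86
M: M0=0, M1=1353/86, M2=-1608/43, M3=2739/86, M4=0
seg 0: a=-3, c=M0/2=0, d=(M1−M0)/(6·2)=451/344, b=Δ0−h0·(2M0+M1)/6=-247/43
seg 1: a=-4, c=M1/2=1353/172, d=(M2−M1)/(6·1)=-1523/172, b=Δ1−h1·(2M1+M2)/6=859/86
seg 2: a=5, c=M2/2=-804/43, d=(M3−M2)/(6·1)=1985/172, b=Δ2−h2·(2M2+M3)/6=-145/172
seg 3: a=-3, c=M3/2=2739/172, d=(M4−M3)/(6·1)=-913/172, b=Δ3−h3·(2M3+M4)/6=-311/86
t_q=7/2 → seg 2, τ=1/2; S=5+-145/172·τ+-804/43·τ²+1985/172·τ³=1853/1376

  seg 0: a=-3 b=-247/43 c=0 d=451/344
  seg 1: a=-4 b=859/86 c=1353/172 d=-1523/172
  seg 2: a=5 b=-145/172 c=-804/43 d=1985/172
  seg 3: a=-3 b=-311/86 c=2739/172 d=-913/172
S(7/2) = 1853/1376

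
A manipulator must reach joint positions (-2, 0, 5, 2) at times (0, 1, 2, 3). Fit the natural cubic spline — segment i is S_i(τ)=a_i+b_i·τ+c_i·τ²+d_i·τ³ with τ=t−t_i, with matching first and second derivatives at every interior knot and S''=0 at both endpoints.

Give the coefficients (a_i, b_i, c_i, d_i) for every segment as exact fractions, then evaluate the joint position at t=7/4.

  seg 0: a=-2 b=2/3 c=0 d=4/3
  seg 1: a=0 b=14/3 c=4 d=-11/3
  seg 2: a=5 b=5/3 c=-7 d=7/3
S(7/4) = 269/64

Δ: Δ0=2, Δ1=5, Δ2=-3
row 1: diag=4, rhs=18; c'=1/4, d'=9/2
row 2: denom=4−1·1/4=15/4; d'=(-48−1·9/2)/(15/4)=-14
back: M2=-14
back: M1=9/2−1/4·-14=8
M: M0=0, M1=8, M2=-14, M3=0
seg 0: a=-2, c=M0/2=0, d=(M1−M0)/(6·1)=4/3, b=Δ0−h0·(2M0+M1)/6=2/3
seg 1: a=0, c=M1/2=4, d=(M2−M1)/(6·1)=-11/3, b=Δ1−h1·(2M1+M2)/6=14/3
seg 2: a=5, c=M2/2=-7, d=(M3−M2)/(6·1)=7/3, b=Δ2−h2·(2M2+M3)/6=5/3
t_q=7/4 → seg 1, τ=3/4; S=0+14/3·τ+4·τ²+-11/3·τ³=269/64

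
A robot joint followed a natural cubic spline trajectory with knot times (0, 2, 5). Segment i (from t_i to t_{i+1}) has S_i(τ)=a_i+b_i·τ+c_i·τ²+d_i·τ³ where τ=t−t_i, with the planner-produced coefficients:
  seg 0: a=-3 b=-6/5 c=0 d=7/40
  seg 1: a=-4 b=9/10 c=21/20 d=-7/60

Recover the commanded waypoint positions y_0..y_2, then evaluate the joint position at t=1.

y_0 = S_0(0) = a_0 = -3
y_1 = S_1(0) = a_1 = -4
y_2 = S_1(3) = 5
t_q=1 is in segment 0 (τ=1); S_0(τ)=-161/40

y_0=-3 y_1=-4 y_2=5
S(1) = -161/40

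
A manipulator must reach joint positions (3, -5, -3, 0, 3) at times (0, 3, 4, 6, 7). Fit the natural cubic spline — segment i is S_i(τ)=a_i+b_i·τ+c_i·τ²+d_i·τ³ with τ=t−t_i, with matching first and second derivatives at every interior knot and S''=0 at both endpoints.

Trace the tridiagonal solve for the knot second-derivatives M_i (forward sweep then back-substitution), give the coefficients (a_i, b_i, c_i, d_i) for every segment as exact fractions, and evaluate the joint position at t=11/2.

  seg 0: a=3 b=-1699/375 c=0 d=233/1125
  seg 1: a=-5 b=398/375 c=233/125 d=-347/375
  seg 2: a=-3 b=151/75 c=-114/125 d=983/3000
  seg 3: a=0 b=1723/750 c=527/500 d=-527/1500
S(11/2) = -7409/8000

Δ: Δ0=-8/3, Δ1=2, Δ2=3/2, Δ3=3
row 1: diag=8, rhs=28; c'=1/8, d'=7/2
row 2: denom=6−1·1/8=47/8; d'=(-3−1·7/2)/(47/8)=-52/47
row 3: denom=6−2·16/47=250/47; d'=(9−2·-52/47)/(250/47)=527/250
back: M3=527/250
back: M2=-52/47−16/47·527/250=-228/125
back: M1=7/2−1/8·-228/125=466/125
M: M0=0, M1=466/125, M2=-228/125, M3=527/250, M4=0
seg 0: a=3, c=M0/2=0, d=(M1−M0)/(6·3)=233/1125, b=Δ0−h0·(2M0+M1)/6=-1699/375
seg 1: a=-5, c=M1/2=233/125, d=(M2−M1)/(6·1)=-347/375, b=Δ1−h1·(2M1+M2)/6=398/375
seg 2: a=-3, c=M2/2=-114/125, d=(M3−M2)/(6·2)=983/3000, b=Δ2−h2·(2M2+M3)/6=151/75
seg 3: a=0, c=M3/2=527/500, d=(M4−M3)/(6·1)=-527/1500, b=Δ3−h3·(2M3+M4)/6=1723/750
t_q=11/2 → seg 2, τ=3/2; S=-3+151/75·τ+-114/125·τ²+983/3000·τ³=-7409/8000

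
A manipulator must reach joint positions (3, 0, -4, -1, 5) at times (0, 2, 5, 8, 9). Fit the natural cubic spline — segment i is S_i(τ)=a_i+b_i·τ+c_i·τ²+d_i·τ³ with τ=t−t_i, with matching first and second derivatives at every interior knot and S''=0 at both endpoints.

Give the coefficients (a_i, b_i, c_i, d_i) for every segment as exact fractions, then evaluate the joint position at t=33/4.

Δ: Δ0=-3/2, Δ1=-4/3, Δ2=1, Δ3=6
row 1: diag=10, rhs=1; c'=3/10, d'=1/10
row 2: denom=12−3·3/10=111/10; d'=(14−3·1/10)/(111/10)=137/111
row 3: denom=8−3·10/37=266/37; d'=(30−3·137/111)/(266/37)=139/38
back: M3=139/38
back: M2=137/111−10/37·139/38=14/57
back: M1=1/10−3/10·14/57=1/38
M: M0=0, M1=1/38, M2=14/57, M3=139/38, M4=0
seg 0: a=3, c=M0/2=0, d=(M1−M0)/(6·2)=1/456, b=Δ0−h0·(2M0+M1)/6=-86/57
seg 1: a=0, c=M1/2=1/76, d=(M2−M1)/(6·3)=25/2052, b=Δ1−h1·(2M1+M2)/6=-169/114
seg 2: a=-4, c=M2/2=7/57, d=(M3−M2)/(6·3)=389/2052, b=Δ2−h2·(2M2+M3)/6=-245/228
seg 3: a=-1, c=M3/2=139/76, d=(M4−M3)/(6·1)=-139/228, b=Δ3−h3·(2M3+M4)/6=545/114
t_q=33/4 → seg 3, τ=1/4; S=-1+545/114·τ+139/76·τ²+-139/228·τ³=1459/4864

  seg 0: a=3 b=-86/57 c=0 d=1/456
  seg 1: a=0 b=-169/114 c=1/76 d=25/2052
  seg 2: a=-4 b=-245/228 c=7/57 d=389/2052
  seg 3: a=-1 b=545/114 c=139/76 d=-139/228
S(33/4) = 1459/4864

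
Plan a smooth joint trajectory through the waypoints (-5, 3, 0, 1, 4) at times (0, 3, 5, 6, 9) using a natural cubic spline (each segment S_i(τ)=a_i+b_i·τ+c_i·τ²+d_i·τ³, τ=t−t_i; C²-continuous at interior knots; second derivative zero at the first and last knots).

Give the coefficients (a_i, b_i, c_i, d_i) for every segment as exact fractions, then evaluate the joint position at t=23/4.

  seg 0: a=-5 b=3751/876 c=0 d=-1415/7884
  seg 1: a=3 b=-247/438 c=-1415/876 d=335/584
  seg 2: a=0 b=-31/219 c=400/219 d=-50/73
  seg 3: a=1 b=319/219 c=-50/219 d=50/1971
S(23/4) = 1477/2336

Δ: Δ0=8/3, Δ1=-3/2, Δ2=1, Δ3=1
row 1: diag=10, rhs=-25; c'=1/5, d'=-5/2
row 2: denom=6−2·1/5=28/5; d'=(15−2·-5/2)/(28/5)=25/7
row 3: denom=8−1·5/28=219/28; d'=(0−1·25/7)/(219/28)=-100/219
back: M3=-100/219
back: M2=25/7−5/28·-100/219=800/219
back: M1=-5/2−1/5·800/219=-1415/438
M: M0=0, M1=-1415/438, M2=800/219, M3=-100/219, M4=0
seg 0: a=-5, c=M0/2=0, d=(M1−M0)/(6·3)=-1415/7884, b=Δ0−h0·(2M0+M1)/6=3751/876
seg 1: a=3, c=M1/2=-1415/876, d=(M2−M1)/(6·2)=335/584, b=Δ1−h1·(2M1+M2)/6=-247/438
seg 2: a=0, c=M2/2=400/219, d=(M3−M2)/(6·1)=-50/73, b=Δ2−h2·(2M2+M3)/6=-31/219
seg 3: a=1, c=M3/2=-50/219, d=(M4−M3)/(6·3)=50/1971, b=Δ3−h3·(2M3+M4)/6=319/219
t_q=23/4 → seg 2, τ=3/4; S=0+-31/219·τ+400/219·τ²+-50/73·τ³=1477/2336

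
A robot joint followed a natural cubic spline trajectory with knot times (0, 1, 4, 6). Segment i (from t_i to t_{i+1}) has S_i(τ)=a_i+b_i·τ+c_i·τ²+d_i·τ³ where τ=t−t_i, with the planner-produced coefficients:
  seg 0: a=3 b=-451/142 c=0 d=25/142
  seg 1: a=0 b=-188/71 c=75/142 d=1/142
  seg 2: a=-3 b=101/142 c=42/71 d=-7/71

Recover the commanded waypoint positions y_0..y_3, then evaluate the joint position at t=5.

y_0=3 y_1=0 y_2=-3 y_3=0
S(5) = -255/142

y_0 = S_0(0) = a_0 = 3
y_1 = S_1(0) = a_1 = 0
y_2 = S_2(0) = a_2 = -3
y_3 = S_2(2) = 0
t_q=5 is in segment 2 (τ=1); S_2(τ)=-255/142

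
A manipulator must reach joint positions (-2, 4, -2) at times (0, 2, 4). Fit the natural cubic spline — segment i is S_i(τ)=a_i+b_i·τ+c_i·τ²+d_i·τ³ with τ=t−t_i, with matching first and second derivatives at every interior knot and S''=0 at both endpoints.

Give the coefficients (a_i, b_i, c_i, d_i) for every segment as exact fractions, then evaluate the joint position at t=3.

Δ: Δ0=3, Δ1=-3
row 1: diag=8, rhs=-36; c'=1/4, d'=-9/2
back: M1=-9/2
M: M0=0, M1=-9/2, M2=0
seg 0: a=-2, c=M0/2=0, d=(M1−M0)/(6·2)=-3/8, b=Δ0−h0·(2M0+M1)/6=9/2
seg 1: a=4, c=M1/2=-9/4, d=(M2−M1)/(6·2)=3/8, b=Δ1−h1·(2M1+M2)/6=0
t_q=3 → seg 1, τ=1; S=4+0·τ+-9/4·τ²+3/8·τ³=17/8

  seg 0: a=-2 b=9/2 c=0 d=-3/8
  seg 1: a=4 b=0 c=-9/4 d=3/8
S(3) = 17/8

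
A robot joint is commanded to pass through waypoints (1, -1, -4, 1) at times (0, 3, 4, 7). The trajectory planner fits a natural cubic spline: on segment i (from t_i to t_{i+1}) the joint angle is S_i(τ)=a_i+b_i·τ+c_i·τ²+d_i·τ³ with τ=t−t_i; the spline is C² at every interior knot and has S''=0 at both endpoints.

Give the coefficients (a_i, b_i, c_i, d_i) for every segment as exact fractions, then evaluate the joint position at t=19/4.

Δ: Δ0=-2/3, Δ1=-3, Δ2=5/3
row 1: diag=8, rhs=-14; c'=1/8, d'=-7/4
row 2: denom=8−1·1/8=63/8; d'=(28−1·-7/4)/(63/8)=34/9
back: M2=34/9
back: M1=-7/4−1/8·34/9=-20/9
M: M0=0, M1=-20/9, M2=34/9, M3=0
seg 0: a=1, c=M0/2=0, d=(M1−M0)/(6·3)=-10/81, b=Δ0−h0·(2M0+M1)/6=4/9
seg 1: a=-1, c=M1/2=-10/9, d=(M2−M1)/(6·1)=1, b=Δ1−h1·(2M1+M2)/6=-26/9
seg 2: a=-4, c=M2/2=17/9, d=(M3−M2)/(6·3)=-17/81, b=Δ2−h2·(2M2+M3)/6=-19/9
t_q=19/4 → seg 2, τ=3/4; S=-4+-19/9·τ+17/9·τ²+-17/81·τ³=-295/64

  seg 0: a=1 b=4/9 c=0 d=-10/81
  seg 1: a=-1 b=-26/9 c=-10/9 d=1
  seg 2: a=-4 b=-19/9 c=17/9 d=-17/81
S(19/4) = -295/64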